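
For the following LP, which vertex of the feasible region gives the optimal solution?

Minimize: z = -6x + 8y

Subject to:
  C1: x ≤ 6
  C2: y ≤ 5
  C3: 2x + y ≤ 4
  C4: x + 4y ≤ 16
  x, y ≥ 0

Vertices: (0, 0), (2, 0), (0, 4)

Evaluate the objective at each vertex of the feasible region:
  z(0, 0) = 0
  z(2, 0) = -12  ←
  z(0, 4) = 32
The minimum is at x = 2, y = 0.

(2, 0)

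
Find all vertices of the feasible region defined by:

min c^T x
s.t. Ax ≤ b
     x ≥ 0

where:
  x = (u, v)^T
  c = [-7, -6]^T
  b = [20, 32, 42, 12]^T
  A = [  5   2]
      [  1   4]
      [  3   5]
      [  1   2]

(0, 0), (4, 0), (2, 5), (0, 6)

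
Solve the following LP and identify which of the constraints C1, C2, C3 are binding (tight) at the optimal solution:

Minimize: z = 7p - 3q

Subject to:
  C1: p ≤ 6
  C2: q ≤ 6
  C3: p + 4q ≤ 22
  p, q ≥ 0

At p = 0, q = 5.5, compute slack b - a·x for each constraint:
  C1: 6 − 0 = 6  (slack)
  C2: 6 − 5.5 = 0.5  (slack)
  C3: 22 − 22 = 0  (binding)

Optimal: p = 0, q = 5.5
Binding: C3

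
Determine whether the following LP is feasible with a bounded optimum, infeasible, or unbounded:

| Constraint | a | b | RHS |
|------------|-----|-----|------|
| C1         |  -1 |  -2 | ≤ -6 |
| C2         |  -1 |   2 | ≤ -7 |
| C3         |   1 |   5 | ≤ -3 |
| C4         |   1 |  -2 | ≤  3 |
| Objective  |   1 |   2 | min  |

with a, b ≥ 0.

Infeasible (no feasible solution exists)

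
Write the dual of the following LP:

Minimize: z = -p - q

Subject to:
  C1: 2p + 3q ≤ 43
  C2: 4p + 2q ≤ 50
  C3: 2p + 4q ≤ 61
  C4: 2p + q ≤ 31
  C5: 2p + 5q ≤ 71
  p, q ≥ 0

Primal min cᵀx s.t. Ax ≤ b, x ≥ 0  →  Dual max −bᵀy s.t. Aᵀy ≥ −c, y ≥ 0.

Maximize: z = -43y1 - 50y2 - 61y3 - 31y4 - 71y5

Subject to:
  2y1 + 4y2 + 2y3 + 2y4 + 2y5 ≥ 1
  3y1 + 2y2 + 4y3 + y4 + 5y5 ≥ 1
  y1, y2, y3, y4, y5 ≥ 0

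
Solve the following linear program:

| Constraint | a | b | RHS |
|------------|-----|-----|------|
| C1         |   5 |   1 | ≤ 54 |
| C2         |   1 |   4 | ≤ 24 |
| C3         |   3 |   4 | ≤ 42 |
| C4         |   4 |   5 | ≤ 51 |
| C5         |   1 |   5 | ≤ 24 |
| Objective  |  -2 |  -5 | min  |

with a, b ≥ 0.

Evaluate the objective at each vertex of the feasible region:
  z(0, 0) = 0
  z(10.8, 0) = -21.6
  z(10.43, 1.857) = -30.14
  z(9, 3) = -33  ←
  z(0, 4.8) = -24
The minimum is at a = 9, b = 3.

a = 9, b = 3, z = -33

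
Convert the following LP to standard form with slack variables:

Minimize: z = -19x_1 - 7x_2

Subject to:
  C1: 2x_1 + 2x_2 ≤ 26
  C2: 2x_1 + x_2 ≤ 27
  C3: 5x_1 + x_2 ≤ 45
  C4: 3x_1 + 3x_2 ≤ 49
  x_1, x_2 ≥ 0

min z = -19x_1 - 7x_2

s.t.
  2x_1 + 2x_2 + s1 = 26
  2x_1 + x_2 + s2 = 27
  5x_1 + x_2 + s3 = 45
  3x_1 + 3x_2 + s4 = 49
  x_1, x_2, s1, s2, s3, s4 ≥ 0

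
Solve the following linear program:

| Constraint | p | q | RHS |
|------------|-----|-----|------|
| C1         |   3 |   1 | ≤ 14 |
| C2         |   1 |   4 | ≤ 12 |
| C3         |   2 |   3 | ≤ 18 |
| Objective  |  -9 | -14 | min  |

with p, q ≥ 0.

Evaluate the objective at each vertex of the feasible region:
  z(0, 0) = 0
  z(4.667, 0) = -42
  z(4, 2) = -64  ←
  z(0, 3) = -42
The minimum is at p = 4, q = 2.

p = 4, q = 2, z = -64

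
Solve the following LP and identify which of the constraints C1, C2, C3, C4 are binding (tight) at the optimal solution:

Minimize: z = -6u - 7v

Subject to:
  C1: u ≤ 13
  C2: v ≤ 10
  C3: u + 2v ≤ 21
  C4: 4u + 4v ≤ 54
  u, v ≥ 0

At u = 6, v = 7.5, compute slack b - a·x for each constraint:
  C1: 13 − 6 = 7  (slack)
  C2: 10 − 7.5 = 2.5  (slack)
  C3: 21 − 21 = 0  (binding)
  C4: 54 − 54 = 0  (binding)

Optimal: u = 6, v = 7.5
Binding: C3, C4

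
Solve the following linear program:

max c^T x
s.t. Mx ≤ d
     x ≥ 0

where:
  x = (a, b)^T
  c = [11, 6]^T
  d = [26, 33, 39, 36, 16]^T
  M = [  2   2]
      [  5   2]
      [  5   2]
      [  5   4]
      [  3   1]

Evaluate the objective at each vertex of the feasible region:
  z(0, 0) = 0
  z(5.333, 0) = 58.67
  z(4, 4) = 68  ←
  z(0, 9) = 54
The maximum is at a = 4, b = 4.

a = 4, b = 4, z = 68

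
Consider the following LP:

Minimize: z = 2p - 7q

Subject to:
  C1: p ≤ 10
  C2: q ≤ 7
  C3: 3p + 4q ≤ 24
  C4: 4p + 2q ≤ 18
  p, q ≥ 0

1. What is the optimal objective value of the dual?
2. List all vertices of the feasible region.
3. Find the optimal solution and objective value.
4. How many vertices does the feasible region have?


1. -42
2. (0, 0), (4.5, 0), (2.4, 4.2), (0, 6)
3. p = 0, q = 6, z = -42
4. 4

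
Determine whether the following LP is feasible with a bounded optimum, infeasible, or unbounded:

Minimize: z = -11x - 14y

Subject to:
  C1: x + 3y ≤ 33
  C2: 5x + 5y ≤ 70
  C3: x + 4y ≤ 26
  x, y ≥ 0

Feasible with a bounded optimal solution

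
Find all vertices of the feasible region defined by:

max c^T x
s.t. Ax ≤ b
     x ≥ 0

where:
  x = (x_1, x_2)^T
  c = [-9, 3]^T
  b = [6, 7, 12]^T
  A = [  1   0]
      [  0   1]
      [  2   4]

(0, 0), (6, 0), (0, 3)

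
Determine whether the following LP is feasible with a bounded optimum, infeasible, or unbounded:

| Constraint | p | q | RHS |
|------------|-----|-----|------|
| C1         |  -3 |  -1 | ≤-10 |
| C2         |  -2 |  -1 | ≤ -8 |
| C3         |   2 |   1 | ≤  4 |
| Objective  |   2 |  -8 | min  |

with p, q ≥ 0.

Infeasible (no feasible solution exists)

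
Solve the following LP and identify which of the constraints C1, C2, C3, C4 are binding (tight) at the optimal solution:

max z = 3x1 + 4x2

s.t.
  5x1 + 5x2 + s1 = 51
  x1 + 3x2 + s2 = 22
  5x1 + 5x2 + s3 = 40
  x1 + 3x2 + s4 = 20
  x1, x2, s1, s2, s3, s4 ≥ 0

At x1 = 2, x2 = 6, compute slack b - a·x for each constraint:
  C1: 51 − 40 = 11  (slack)
  C2: 22 − 20 = 2  (slack)
  C3: 40 − 40 = 0  (binding)
  C4: 20 − 20 = 0  (binding)

Optimal: x1 = 2, x2 = 6
Binding: C3, C4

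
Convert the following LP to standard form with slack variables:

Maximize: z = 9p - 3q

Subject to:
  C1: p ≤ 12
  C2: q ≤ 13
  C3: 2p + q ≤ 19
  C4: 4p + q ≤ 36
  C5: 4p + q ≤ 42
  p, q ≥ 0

max z = 9p - 3q

s.t.
  p + s1 = 12
  q + s2 = 13
  2p + q + s3 = 19
  4p + q + s4 = 36
  4p + q + s5 = 42
  p, q, s1, s2, s3, s4, s5 ≥ 0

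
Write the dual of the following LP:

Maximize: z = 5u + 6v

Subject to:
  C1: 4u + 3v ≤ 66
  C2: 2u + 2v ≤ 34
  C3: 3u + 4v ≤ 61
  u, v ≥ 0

Primal max cᵀx s.t. Ax ≤ b, x ≥ 0  →  Dual min bᵀy s.t. Aᵀy ≥ c, y ≥ 0.

Minimize: z = 66y1 + 34y2 + 61y3

Subject to:
  4y1 + 2y2 + 3y3 ≥ 5
  3y1 + 2y2 + 4y3 ≥ 6
  y1, y2, y3 ≥ 0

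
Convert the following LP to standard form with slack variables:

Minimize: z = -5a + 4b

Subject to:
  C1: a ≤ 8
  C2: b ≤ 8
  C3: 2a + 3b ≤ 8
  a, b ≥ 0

min z = -5a + 4b

s.t.
  a + s1 = 8
  b + s2 = 8
  2a + 3b + s3 = 8
  a, b, s1, s2, s3 ≥ 0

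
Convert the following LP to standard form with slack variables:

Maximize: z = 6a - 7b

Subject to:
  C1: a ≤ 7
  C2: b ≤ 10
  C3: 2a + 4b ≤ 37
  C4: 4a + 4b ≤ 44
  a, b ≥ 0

max z = 6a - 7b

s.t.
  a + s1 = 7
  b + s2 = 10
  2a + 4b + s3 = 37
  4a + 4b + s4 = 44
  a, b, s1, s2, s3, s4 ≥ 0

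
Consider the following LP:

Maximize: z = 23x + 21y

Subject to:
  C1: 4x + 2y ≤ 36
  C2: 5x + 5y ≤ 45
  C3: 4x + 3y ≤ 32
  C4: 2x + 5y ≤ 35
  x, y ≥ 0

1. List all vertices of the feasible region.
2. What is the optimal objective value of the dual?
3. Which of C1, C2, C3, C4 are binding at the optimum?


1. (0, 0), (8, 0), (5, 4), (3.333, 5.667), (0, 7)
2. 199
3. C2, C3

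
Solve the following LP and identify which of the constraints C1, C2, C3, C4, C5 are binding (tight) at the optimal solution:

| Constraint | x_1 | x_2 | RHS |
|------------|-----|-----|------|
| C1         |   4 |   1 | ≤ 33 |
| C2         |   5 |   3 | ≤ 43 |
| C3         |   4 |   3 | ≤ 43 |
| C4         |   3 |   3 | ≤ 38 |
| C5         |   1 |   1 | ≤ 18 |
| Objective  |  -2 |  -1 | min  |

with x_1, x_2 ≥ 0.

At x_1 = 8, x_2 = 1, compute slack b - a·x for each constraint:
  C1: 33 − 33 = 0  (binding)
  C2: 43 − 43 = 0  (binding)
  C3: 43 − 35 = 8  (slack)
  C4: 38 − 27 = 11  (slack)
  C5: 18 − 9 = 9  (slack)

Optimal: x_1 = 8, x_2 = 1
Binding: C1, C2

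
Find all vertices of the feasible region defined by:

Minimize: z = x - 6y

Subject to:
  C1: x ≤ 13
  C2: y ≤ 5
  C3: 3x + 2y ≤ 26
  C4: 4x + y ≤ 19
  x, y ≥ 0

(0, 0), (4.75, 0), (3.5, 5), (0, 5)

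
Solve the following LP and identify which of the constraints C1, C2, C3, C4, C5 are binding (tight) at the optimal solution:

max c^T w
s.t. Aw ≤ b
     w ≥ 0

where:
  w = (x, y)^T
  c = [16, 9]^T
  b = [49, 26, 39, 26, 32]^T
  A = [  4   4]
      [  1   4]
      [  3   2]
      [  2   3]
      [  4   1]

At x = 7, y = 4, compute slack b - a·x for each constraint:
  C1: 49 − 44 = 5  (slack)
  C2: 26 − 23 = 3  (slack)
  C3: 39 − 29 = 10  (slack)
  C4: 26 − 26 = 0  (binding)
  C5: 32 − 32 = 0  (binding)

Optimal: x = 7, y = 4
Binding: C4, C5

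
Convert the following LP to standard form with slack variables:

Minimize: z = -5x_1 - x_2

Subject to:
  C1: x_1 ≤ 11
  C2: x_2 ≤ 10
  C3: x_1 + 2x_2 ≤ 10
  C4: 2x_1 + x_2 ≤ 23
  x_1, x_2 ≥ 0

min z = -5x_1 - x_2

s.t.
  x_1 + s1 = 11
  x_2 + s2 = 10
  x_1 + 2x_2 + s3 = 10
  2x_1 + x_2 + s4 = 23
  x_1, x_2, s1, s2, s3, s4 ≥ 0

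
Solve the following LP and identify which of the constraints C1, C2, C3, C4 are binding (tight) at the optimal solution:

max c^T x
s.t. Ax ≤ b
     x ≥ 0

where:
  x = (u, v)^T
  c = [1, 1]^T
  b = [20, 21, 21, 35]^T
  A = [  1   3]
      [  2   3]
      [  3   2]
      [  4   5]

At u = 5, v = 3, compute slack b - a·x for each constraint:
  C1: 20 − 14 = 6  (slack)
  C2: 21 − 19 = 2  (slack)
  C3: 21 − 21 = 0  (binding)
  C4: 35 − 35 = 0  (binding)

Optimal: u = 5, v = 3
Binding: C3, C4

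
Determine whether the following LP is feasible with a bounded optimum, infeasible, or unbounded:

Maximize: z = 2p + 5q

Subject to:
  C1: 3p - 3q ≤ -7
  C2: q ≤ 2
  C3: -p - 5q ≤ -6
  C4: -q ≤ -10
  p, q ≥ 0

Infeasible (no feasible solution exists)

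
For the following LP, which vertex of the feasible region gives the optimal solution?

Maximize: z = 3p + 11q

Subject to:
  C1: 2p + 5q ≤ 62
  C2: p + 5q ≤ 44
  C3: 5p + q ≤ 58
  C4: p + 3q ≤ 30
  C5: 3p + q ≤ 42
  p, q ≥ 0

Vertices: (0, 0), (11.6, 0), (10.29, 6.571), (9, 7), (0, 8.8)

Evaluate the objective at each vertex of the feasible region:
  z(0, 0) = 0
  z(11.6, 0) = 34.8
  z(10.29, 6.571) = 103.1
  z(9, 7) = 104  ←
  z(0, 8.8) = 96.8
The maximum is at p = 9, q = 7.

(9, 7)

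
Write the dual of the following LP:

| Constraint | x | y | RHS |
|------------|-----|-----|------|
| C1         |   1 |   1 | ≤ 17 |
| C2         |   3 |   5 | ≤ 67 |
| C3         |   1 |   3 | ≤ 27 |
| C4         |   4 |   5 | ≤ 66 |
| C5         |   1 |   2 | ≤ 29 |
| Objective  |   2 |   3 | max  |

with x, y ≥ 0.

Primal max cᵀx s.t. Ax ≤ b, x ≥ 0  →  Dual min bᵀy s.t. Aᵀy ≥ c, y ≥ 0.

Minimize: z = 17y1 + 67y2 + 27y3 + 66y4 + 29y5

Subject to:
  y1 + 3y2 + y3 + 4y4 + y5 ≥ 2
  y1 + 5y2 + 3y3 + 5y4 + 2y5 ≥ 3
  y1, y2, y3, y4, y5 ≥ 0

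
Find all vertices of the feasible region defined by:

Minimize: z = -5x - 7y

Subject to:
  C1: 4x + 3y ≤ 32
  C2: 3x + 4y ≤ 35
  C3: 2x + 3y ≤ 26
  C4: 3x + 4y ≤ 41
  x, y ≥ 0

(0, 0), (8, 0), (3.286, 6.286), (1, 8), (0, 8.667)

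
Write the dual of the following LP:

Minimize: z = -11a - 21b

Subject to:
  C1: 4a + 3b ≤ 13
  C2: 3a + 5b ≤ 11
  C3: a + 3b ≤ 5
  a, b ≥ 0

Primal min cᵀx s.t. Ax ≤ b, x ≥ 0  →  Dual max −bᵀy s.t. Aᵀy ≥ −c, y ≥ 0.

Maximize: z = -13y1 - 11y2 - 5y3

Subject to:
  4y1 + 3y2 + y3 ≥ 11
  3y1 + 5y2 + 3y3 ≥ 21
  y1, y2, y3 ≥ 0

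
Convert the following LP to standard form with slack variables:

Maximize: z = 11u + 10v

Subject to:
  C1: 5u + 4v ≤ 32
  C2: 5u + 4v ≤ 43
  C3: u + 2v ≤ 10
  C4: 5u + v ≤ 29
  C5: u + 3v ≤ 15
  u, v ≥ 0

max z = 11u + 10v

s.t.
  5u + 4v + s1 = 32
  5u + 4v + s2 = 43
  u + 2v + s3 = 10
  5u + v + s4 = 29
  u + 3v + s5 = 15
  u, v, s1, s2, s3, s4, s5 ≥ 0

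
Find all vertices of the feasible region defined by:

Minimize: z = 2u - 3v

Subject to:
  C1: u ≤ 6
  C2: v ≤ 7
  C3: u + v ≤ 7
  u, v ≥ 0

(0, 0), (6, 0), (6, 1), (0, 7)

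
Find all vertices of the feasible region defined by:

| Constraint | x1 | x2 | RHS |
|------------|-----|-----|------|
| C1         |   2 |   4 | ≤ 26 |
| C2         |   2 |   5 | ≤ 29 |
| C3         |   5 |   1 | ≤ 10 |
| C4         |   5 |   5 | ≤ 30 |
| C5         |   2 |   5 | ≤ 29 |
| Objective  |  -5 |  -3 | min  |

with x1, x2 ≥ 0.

(0, 0), (2, 0), (1, 5), (0.3333, 5.667), (0, 5.8)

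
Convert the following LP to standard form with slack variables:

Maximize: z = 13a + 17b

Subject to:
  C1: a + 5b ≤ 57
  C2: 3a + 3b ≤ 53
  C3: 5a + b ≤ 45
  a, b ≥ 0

max z = 13a + 17b

s.t.
  a + 5b + s1 = 57
  3a + 3b + s2 = 53
  5a + b + s3 = 45
  a, b, s1, s2, s3 ≥ 0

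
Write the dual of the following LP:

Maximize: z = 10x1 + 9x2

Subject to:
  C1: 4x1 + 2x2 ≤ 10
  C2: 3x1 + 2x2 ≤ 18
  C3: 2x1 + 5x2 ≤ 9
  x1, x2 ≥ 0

Primal max cᵀx s.t. Ax ≤ b, x ≥ 0  →  Dual min bᵀy s.t. Aᵀy ≥ c, y ≥ 0.

Minimize: z = 10y1 + 18y2 + 9y3

Subject to:
  4y1 + 3y2 + 2y3 ≥ 10
  2y1 + 2y2 + 5y3 ≥ 9
  y1, y2, y3 ≥ 0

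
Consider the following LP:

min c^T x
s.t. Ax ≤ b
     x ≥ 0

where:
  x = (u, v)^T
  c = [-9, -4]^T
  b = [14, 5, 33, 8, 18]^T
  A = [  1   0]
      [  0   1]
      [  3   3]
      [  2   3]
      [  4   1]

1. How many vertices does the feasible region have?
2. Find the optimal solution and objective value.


1. 3
2. u = 4, v = 0, z = -36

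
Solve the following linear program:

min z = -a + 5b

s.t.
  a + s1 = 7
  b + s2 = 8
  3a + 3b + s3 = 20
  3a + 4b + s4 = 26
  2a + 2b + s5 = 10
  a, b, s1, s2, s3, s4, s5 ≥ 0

Evaluate the objective at each vertex of the feasible region:
  z(0, 0) = 0
  z(5, 0) = -5  ←
  z(0, 5) = 25
The minimum is at a = 5, b = 0.

a = 5, b = 0, z = -5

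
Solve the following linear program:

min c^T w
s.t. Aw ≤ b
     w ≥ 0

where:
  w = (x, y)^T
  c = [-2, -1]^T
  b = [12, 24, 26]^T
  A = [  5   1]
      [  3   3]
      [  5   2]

Evaluate the objective at each vertex of the feasible region:
  z(0, 0) = 0
  z(2.4, 0) = -4.8
  z(1, 7) = -9  ←
  z(0, 8) = -8
The minimum is at x = 1, y = 7.

x = 1, y = 7, z = -9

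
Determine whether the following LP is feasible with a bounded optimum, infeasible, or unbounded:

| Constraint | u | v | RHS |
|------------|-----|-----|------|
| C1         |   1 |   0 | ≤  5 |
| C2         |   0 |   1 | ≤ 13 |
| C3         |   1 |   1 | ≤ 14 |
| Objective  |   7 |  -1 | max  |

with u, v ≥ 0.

Feasible with a bounded optimal solution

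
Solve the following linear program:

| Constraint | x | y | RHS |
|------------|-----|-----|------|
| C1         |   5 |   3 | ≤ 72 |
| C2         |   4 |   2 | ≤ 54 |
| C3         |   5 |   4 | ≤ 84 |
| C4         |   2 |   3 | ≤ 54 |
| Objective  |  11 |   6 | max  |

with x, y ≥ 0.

Evaluate the objective at each vertex of the feasible region:
  z(0, 0) = 0
  z(13.5, 0) = 148.5
  z(9, 9) = 153  ←
  z(7.2, 12) = 151.2
  z(5.143, 14.57) = 144
  z(0, 18) = 108
The maximum is at x = 9, y = 9.

x = 9, y = 9, z = 153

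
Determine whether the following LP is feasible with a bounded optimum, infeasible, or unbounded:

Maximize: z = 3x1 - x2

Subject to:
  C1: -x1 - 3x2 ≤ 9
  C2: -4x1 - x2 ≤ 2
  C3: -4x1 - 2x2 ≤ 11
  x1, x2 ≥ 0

Unbounded (objective can increase without bound)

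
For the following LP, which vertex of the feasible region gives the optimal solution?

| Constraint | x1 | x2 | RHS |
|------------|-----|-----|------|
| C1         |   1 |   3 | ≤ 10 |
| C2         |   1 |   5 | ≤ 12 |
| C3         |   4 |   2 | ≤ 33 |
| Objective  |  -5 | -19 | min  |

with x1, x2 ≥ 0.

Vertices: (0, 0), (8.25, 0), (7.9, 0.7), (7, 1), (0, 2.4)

Evaluate the objective at each vertex of the feasible region:
  z(0, 0) = 0
  z(8.25, 0) = -41.25
  z(7.9, 0.7) = -52.8
  z(7, 1) = -54  ←
  z(0, 2.4) = -45.6
The minimum is at x1 = 7, x2 = 1.

(7, 1)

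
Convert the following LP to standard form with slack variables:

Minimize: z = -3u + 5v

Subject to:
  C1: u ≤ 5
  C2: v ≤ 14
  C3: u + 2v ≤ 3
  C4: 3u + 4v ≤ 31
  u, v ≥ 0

min z = -3u + 5v

s.t.
  u + s1 = 5
  v + s2 = 14
  u + 2v + s3 = 3
  3u + 4v + s4 = 31
  u, v, s1, s2, s3, s4 ≥ 0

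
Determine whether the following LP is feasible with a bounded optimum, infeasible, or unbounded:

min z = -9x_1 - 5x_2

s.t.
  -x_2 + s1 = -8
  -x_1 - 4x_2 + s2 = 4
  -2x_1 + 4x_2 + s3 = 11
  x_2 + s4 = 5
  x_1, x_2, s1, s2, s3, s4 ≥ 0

Infeasible (no feasible solution exists)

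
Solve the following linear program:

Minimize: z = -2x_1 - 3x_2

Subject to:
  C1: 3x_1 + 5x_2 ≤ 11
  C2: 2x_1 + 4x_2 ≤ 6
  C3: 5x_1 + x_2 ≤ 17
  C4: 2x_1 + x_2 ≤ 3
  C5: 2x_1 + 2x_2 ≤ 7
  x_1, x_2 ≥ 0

Evaluate the objective at each vertex of the feasible region:
  z(0, 0) = 0
  z(1.5, 0) = -3
  z(1, 1) = -5  ←
  z(0, 1.5) = -4.5
The minimum is at x_1 = 1, x_2 = 1.

x_1 = 1, x_2 = 1, z = -5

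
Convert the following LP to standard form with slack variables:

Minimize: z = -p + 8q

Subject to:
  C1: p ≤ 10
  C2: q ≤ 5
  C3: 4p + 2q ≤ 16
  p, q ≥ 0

min z = -p + 8q

s.t.
  p + s1 = 10
  q + s2 = 5
  4p + 2q + s3 = 16
  p, q, s1, s2, s3 ≥ 0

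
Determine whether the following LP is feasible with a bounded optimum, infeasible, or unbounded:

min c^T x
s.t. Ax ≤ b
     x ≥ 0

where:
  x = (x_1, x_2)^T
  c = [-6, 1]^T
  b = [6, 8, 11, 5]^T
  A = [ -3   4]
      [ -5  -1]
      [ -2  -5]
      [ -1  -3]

Unbounded (objective can decrease without bound)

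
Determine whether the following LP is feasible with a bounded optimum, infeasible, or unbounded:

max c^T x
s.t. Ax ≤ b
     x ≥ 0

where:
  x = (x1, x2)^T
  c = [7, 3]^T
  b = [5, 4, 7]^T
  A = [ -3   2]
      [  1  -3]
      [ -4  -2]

Unbounded (objective can increase without bound)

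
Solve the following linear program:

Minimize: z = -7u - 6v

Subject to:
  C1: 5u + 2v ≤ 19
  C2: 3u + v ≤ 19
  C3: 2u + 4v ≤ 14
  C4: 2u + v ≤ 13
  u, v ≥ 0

Evaluate the objective at each vertex of the feasible region:
  z(0, 0) = 0
  z(3.8, 0) = -26.6
  z(3, 2) = -33  ←
  z(0, 3.5) = -21
The minimum is at u = 3, v = 2.

u = 3, v = 2, z = -33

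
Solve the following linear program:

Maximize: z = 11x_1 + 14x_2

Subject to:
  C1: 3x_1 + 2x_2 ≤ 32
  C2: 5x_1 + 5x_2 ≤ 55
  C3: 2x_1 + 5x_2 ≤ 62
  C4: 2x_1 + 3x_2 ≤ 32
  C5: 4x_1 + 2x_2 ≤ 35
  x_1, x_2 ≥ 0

Evaluate the objective at each vertex of the feasible region:
  z(0, 0) = 0
  z(8.75, 0) = 96.25
  z(6.5, 4.5) = 134.5
  z(1, 10) = 151  ←
  z(0, 10.67) = 149.3
The maximum is at x_1 = 1, x_2 = 10.

x_1 = 1, x_2 = 10, z = 151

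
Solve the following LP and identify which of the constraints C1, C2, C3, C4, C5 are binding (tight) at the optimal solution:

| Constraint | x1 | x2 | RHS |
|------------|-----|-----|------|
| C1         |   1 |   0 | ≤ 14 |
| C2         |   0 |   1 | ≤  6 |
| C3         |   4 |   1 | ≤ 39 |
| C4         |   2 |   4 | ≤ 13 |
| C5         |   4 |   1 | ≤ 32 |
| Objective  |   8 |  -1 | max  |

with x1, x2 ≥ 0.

At x1 = 6.5, x2 = 0, compute slack b - a·x for each constraint:
  C1: 14 − 6.5 = 7.5  (slack)
  C2: 6 − 0 = 6  (slack)
  C3: 39 − 26 = 13  (slack)
  C4: 13 − 13 = 0  (binding)
  C5: 32 − 26 = 6  (slack)

Optimal: x1 = 6.5, x2 = 0
Binding: C4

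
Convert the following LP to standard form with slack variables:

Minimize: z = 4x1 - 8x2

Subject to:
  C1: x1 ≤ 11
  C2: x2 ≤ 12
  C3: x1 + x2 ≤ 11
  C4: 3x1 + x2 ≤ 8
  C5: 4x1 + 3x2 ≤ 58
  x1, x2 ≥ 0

min z = 4x1 - 8x2

s.t.
  x1 + s1 = 11
  x2 + s2 = 12
  x1 + x2 + s3 = 11
  3x1 + x2 + s4 = 8
  4x1 + 3x2 + s5 = 58
  x1, x2, s1, s2, s3, s4, s5 ≥ 0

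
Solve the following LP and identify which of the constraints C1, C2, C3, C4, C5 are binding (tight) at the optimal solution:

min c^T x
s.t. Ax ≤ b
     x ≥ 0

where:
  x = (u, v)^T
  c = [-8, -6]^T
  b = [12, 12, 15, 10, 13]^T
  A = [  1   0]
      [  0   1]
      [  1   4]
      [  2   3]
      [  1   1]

At u = 5, v = 0, compute slack b - a·x for each constraint:
  C1: 12 − 5 = 7  (slack)
  C2: 12 − 0 = 12  (slack)
  C3: 15 − 5 = 10  (slack)
  C4: 10 − 10 = 0  (binding)
  C5: 13 − 5 = 8  (slack)

Optimal: u = 5, v = 0
Binding: C4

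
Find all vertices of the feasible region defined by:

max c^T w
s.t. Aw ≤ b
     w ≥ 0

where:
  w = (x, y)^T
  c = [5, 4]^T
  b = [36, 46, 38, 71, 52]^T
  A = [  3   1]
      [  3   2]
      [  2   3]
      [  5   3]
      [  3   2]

(0, 0), (12, 0), (10, 6), (0, 12.67)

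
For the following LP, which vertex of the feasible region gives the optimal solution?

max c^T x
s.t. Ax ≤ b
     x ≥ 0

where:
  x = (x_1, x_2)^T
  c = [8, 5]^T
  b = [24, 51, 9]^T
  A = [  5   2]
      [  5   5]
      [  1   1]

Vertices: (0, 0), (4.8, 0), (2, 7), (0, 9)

Evaluate the objective at each vertex of the feasible region:
  z(0, 0) = 0
  z(4.8, 0) = 38.4
  z(2, 7) = 51  ←
  z(0, 9) = 45
The maximum is at x_1 = 2, x_2 = 7.

(2, 7)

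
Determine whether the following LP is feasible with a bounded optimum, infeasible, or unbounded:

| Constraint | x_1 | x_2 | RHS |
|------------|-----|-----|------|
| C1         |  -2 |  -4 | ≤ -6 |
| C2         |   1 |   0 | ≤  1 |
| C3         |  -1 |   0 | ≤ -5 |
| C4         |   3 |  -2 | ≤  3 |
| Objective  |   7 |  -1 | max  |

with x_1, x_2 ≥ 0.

Infeasible (no feasible solution exists)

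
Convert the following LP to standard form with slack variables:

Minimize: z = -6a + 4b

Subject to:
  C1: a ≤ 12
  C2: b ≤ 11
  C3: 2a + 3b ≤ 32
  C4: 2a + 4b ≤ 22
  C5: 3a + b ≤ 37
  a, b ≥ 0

min z = -6a + 4b

s.t.
  a + s1 = 12
  b + s2 = 11
  2a + 3b + s3 = 32
  2a + 4b + s4 = 22
  3a + b + s5 = 37
  a, b, s1, s2, s3, s4, s5 ≥ 0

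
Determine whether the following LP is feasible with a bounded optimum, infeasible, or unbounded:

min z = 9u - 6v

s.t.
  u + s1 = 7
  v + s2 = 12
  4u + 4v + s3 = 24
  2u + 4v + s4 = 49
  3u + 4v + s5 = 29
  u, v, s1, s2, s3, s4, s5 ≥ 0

Feasible with a bounded optimal solution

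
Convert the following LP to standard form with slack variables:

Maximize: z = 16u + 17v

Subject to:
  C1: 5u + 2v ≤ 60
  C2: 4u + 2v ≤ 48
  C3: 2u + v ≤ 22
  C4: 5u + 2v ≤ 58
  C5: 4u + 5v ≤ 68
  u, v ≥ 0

max z = 16u + 17v

s.t.
  5u + 2v + s1 = 60
  4u + 2v + s2 = 48
  2u + v + s3 = 22
  5u + 2v + s4 = 58
  4u + 5v + s5 = 68
  u, v, s1, s2, s3, s4, s5 ≥ 0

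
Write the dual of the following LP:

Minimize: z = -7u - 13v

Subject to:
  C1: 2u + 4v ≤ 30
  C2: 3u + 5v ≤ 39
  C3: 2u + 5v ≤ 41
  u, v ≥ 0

Primal min cᵀx s.t. Ax ≤ b, x ≥ 0  →  Dual max −bᵀy s.t. Aᵀy ≥ −c, y ≥ 0.

Maximize: z = -30y1 - 39y2 - 41y3

Subject to:
  2y1 + 3y2 + 2y3 ≥ 7
  4y1 + 5y2 + 5y3 ≥ 13
  y1, y2, y3 ≥ 0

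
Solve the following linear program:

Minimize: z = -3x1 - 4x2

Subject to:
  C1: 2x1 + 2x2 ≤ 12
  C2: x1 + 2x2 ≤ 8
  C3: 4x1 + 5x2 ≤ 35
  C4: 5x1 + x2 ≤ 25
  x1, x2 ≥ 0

Evaluate the objective at each vertex of the feasible region:
  z(0, 0) = 0
  z(5, 0) = -15
  z(4.75, 1.25) = -19.25
  z(4, 2) = -20  ←
  z(0, 4) = -16
The minimum is at x1 = 4, x2 = 2.

x1 = 4, x2 = 2, z = -20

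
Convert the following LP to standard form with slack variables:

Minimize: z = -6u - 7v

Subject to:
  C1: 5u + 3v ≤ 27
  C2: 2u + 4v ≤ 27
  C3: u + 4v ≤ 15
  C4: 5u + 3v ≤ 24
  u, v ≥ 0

min z = -6u - 7v

s.t.
  5u + 3v + s1 = 27
  2u + 4v + s2 = 27
  u + 4v + s3 = 15
  5u + 3v + s4 = 24
  u, v, s1, s2, s3, s4 ≥ 0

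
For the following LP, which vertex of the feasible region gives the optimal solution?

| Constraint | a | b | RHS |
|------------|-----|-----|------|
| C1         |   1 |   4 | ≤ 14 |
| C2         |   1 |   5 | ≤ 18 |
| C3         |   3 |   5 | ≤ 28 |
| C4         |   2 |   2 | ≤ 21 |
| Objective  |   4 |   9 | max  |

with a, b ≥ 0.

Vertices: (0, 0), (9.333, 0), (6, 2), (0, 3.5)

Evaluate the objective at each vertex of the feasible region:
  z(0, 0) = 0
  z(9.333, 0) = 37.33
  z(6, 2) = 42  ←
  z(0, 3.5) = 31.5
The maximum is at a = 6, b = 2.

(6, 2)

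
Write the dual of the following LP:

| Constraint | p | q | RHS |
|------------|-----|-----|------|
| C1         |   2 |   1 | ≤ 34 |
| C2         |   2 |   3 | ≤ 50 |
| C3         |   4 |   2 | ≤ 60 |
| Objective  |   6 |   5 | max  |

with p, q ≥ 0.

Primal max cᵀx s.t. Ax ≤ b, x ≥ 0  →  Dual min bᵀy s.t. Aᵀy ≥ c, y ≥ 0.

Minimize: z = 34y1 + 50y2 + 60y3

Subject to:
  2y1 + 2y2 + 4y3 ≥ 6
  y1 + 3y2 + 2y3 ≥ 5
  y1, y2, y3 ≥ 0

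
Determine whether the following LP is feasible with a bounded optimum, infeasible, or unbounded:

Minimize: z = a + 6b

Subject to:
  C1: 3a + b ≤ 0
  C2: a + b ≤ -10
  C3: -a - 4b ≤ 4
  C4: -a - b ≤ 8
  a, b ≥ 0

Infeasible (no feasible solution exists)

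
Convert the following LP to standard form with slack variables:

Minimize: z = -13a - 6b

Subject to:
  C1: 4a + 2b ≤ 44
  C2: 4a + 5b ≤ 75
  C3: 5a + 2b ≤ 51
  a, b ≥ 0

min z = -13a - 6b

s.t.
  4a + 2b + s1 = 44
  4a + 5b + s2 = 75
  5a + 2b + s3 = 51
  a, b, s1, s2, s3 ≥ 0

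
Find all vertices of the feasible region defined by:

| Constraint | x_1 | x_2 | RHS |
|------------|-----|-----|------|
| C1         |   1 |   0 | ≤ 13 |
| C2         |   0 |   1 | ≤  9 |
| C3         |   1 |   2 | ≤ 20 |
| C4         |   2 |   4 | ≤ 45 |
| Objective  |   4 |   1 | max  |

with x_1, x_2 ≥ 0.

(0, 0), (13, 0), (13, 3.5), (2, 9), (0, 9)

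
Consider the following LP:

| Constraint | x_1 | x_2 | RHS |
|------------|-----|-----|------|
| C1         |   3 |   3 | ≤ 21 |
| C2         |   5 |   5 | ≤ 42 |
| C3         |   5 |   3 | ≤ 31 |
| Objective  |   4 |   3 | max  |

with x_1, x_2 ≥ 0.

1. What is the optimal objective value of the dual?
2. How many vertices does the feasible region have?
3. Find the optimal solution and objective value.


1. 26
2. 4
3. x_1 = 5, x_2 = 2, z = 26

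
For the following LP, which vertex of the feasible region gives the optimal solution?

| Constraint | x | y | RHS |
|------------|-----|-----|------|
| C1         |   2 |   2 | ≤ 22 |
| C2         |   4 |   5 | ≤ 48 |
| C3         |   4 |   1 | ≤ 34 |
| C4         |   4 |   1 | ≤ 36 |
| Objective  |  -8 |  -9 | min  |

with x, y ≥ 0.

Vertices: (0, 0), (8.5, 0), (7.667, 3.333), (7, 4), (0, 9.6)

Evaluate the objective at each vertex of the feasible region:
  z(0, 0) = 0
  z(8.5, 0) = -68
  z(7.667, 3.333) = -91.33
  z(7, 4) = -92  ←
  z(0, 9.6) = -86.4
The minimum is at x = 7, y = 4.

(7, 4)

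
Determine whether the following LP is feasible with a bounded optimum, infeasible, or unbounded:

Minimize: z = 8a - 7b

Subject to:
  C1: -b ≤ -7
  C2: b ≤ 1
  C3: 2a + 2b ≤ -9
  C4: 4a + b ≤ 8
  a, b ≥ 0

Infeasible (no feasible solution exists)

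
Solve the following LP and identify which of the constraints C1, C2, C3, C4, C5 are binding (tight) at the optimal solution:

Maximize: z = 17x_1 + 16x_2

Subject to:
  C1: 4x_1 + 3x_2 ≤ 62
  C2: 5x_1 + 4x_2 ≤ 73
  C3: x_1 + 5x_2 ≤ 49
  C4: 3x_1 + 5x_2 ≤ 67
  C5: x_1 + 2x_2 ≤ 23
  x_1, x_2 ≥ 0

At x_1 = 9, x_2 = 7, compute slack b - a·x for each constraint:
  C1: 62 − 57 = 5  (slack)
  C2: 73 − 73 = 0  (binding)
  C3: 49 − 44 = 5  (slack)
  C4: 67 − 62 = 5  (slack)
  C5: 23 − 23 = 0  (binding)

Optimal: x_1 = 9, x_2 = 7
Binding: C2, C5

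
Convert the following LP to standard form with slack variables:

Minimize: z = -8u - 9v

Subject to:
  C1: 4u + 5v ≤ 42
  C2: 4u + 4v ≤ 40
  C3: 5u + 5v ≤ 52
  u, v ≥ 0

min z = -8u - 9v

s.t.
  4u + 5v + s1 = 42
  4u + 4v + s2 = 40
  5u + 5v + s3 = 52
  u, v, s1, s2, s3 ≥ 0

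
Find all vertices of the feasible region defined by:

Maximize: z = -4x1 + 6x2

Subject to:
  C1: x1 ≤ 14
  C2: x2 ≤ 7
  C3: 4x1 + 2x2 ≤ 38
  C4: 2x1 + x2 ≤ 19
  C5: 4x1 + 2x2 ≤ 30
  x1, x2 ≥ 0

(0, 0), (7.5, 0), (4, 7), (0, 7)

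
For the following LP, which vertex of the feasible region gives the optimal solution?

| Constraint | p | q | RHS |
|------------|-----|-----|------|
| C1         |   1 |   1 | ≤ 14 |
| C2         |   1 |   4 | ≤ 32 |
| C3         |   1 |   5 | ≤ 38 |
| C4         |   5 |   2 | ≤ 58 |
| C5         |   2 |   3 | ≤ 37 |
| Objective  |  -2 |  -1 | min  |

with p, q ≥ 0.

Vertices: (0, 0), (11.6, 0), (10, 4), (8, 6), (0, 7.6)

Evaluate the objective at each vertex of the feasible region:
  z(0, 0) = 0
  z(11.6, 0) = -23.2
  z(10, 4) = -24  ←
  z(8, 6) = -22
  z(0, 7.6) = -7.6
The minimum is at p = 10, q = 4.

(10, 4)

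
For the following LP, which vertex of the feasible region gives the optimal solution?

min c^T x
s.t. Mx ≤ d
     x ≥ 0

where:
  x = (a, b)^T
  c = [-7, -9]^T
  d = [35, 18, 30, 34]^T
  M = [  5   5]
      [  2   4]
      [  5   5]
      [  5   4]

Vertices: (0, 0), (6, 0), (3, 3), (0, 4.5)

Evaluate the objective at each vertex of the feasible region:
  z(0, 0) = 0
  z(6, 0) = -42
  z(3, 3) = -48  ←
  z(0, 4.5) = -40.5
The minimum is at a = 3, b = 3.

(3, 3)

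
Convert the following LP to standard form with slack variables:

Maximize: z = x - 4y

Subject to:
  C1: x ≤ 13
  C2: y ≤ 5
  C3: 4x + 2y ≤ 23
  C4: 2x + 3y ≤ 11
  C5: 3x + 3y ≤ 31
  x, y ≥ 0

max z = x - 4y

s.t.
  x + s1 = 13
  y + s2 = 5
  4x + 2y + s3 = 23
  2x + 3y + s4 = 11
  3x + 3y + s5 = 31
  x, y, s1, s2, s3, s4, s5 ≥ 0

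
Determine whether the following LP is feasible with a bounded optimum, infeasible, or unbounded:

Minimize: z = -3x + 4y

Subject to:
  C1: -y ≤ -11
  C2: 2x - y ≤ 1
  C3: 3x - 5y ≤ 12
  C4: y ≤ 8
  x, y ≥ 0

Infeasible (no feasible solution exists)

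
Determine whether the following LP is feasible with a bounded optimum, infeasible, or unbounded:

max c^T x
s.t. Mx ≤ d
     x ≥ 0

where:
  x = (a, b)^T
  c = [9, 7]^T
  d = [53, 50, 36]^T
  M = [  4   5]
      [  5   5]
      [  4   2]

Feasible with a bounded optimal solution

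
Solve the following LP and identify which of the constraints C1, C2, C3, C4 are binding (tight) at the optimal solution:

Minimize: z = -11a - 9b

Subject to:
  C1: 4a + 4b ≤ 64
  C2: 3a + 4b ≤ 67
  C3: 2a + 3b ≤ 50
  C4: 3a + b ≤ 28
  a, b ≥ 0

At a = 6, b = 10, compute slack b - a·x for each constraint:
  C1: 64 − 64 = 0  (binding)
  C2: 67 − 58 = 9  (slack)
  C3: 50 − 42 = 8  (slack)
  C4: 28 − 28 = 0  (binding)

Optimal: a = 6, b = 10
Binding: C1, C4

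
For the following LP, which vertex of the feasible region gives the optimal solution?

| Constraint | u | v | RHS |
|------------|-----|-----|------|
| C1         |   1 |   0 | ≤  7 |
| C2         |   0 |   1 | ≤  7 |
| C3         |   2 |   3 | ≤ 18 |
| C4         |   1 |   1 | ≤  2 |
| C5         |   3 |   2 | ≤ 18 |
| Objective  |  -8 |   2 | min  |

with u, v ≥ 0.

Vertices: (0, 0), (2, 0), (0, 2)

Evaluate the objective at each vertex of the feasible region:
  z(0, 0) = 0
  z(2, 0) = -16  ←
  z(0, 2) = 4
The minimum is at u = 2, v = 0.

(2, 0)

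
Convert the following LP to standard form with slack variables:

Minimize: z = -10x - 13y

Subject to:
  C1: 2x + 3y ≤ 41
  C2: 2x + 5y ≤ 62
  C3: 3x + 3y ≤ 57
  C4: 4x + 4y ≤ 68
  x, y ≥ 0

min z = -10x - 13y

s.t.
  2x + 3y + s1 = 41
  2x + 5y + s2 = 62
  3x + 3y + s3 = 57
  4x + 4y + s4 = 68
  x, y, s1, s2, s3, s4 ≥ 0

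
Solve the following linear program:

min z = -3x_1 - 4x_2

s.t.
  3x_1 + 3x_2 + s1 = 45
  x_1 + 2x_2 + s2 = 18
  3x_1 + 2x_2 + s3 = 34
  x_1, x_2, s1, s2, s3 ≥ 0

Evaluate the objective at each vertex of the feasible region:
  z(0, 0) = 0
  z(11.33, 0) = -34
  z(8, 5) = -44  ←
  z(0, 9) = -36
The minimum is at x_1 = 8, x_2 = 5.

x_1 = 8, x_2 = 5, z = -44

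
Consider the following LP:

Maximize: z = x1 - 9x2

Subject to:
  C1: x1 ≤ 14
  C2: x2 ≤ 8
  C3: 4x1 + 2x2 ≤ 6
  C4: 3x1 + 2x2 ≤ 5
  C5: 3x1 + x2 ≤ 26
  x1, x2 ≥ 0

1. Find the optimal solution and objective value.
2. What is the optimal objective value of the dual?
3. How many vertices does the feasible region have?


1. x1 = 1.5, x2 = 0, z = 1.5
2. 1.5
3. 4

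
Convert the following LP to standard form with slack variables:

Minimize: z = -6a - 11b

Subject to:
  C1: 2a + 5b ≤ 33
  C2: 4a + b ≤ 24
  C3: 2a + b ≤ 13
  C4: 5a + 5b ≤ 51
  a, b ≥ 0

min z = -6a - 11b

s.t.
  2a + 5b + s1 = 33
  4a + b + s2 = 24
  2a + b + s3 = 13
  5a + 5b + s4 = 51
  a, b, s1, s2, s3, s4 ≥ 0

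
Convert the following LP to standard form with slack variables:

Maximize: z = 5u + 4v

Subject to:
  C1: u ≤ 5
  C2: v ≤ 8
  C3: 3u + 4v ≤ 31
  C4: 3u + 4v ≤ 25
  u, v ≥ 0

max z = 5u + 4v

s.t.
  u + s1 = 5
  v + s2 = 8
  3u + 4v + s3 = 31
  3u + 4v + s4 = 25
  u, v, s1, s2, s3, s4 ≥ 0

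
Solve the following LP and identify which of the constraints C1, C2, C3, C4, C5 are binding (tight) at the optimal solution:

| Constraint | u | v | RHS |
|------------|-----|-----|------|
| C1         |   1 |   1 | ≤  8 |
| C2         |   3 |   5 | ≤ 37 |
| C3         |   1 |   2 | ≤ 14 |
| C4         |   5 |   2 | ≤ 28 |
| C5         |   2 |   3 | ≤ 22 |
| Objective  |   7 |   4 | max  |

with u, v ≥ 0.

At u = 4, v = 4, compute slack b - a·x for each constraint:
  C1: 8 − 8 = 0  (binding)
  C2: 37 − 32 = 5  (slack)
  C3: 14 − 12 = 2  (slack)
  C4: 28 − 28 = 0  (binding)
  C5: 22 − 20 = 2  (slack)

Optimal: u = 4, v = 4
Binding: C1, C4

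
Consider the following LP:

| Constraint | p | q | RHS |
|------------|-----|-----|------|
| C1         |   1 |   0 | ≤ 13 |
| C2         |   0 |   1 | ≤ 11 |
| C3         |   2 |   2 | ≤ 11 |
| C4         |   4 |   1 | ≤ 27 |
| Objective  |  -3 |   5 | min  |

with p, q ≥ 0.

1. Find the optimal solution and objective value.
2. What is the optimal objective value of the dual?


1. p = 5.5, q = 0, z = -16.5
2. -16.5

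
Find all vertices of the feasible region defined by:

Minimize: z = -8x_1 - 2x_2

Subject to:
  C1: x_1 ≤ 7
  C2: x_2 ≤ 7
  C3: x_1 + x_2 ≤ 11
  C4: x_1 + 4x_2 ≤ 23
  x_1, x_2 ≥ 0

(0, 0), (7, 0), (7, 4), (0, 5.75)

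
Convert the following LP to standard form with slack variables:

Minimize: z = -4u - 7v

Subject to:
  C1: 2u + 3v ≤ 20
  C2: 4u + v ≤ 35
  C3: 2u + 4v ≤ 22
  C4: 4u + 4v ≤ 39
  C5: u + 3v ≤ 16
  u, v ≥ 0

min z = -4u - 7v

s.t.
  2u + 3v + s1 = 20
  4u + v + s2 = 35
  2u + 4v + s3 = 22
  4u + 4v + s4 = 39
  u + 3v + s5 = 16
  u, v, s1, s2, s3, s4, s5 ≥ 0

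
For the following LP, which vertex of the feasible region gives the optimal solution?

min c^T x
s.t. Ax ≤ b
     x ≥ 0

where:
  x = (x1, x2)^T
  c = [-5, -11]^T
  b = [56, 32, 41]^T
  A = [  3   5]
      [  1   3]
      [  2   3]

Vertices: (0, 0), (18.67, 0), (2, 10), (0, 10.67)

Evaluate the objective at each vertex of the feasible region:
  z(0, 0) = 0
  z(18.67, 0) = -93.33
  z(2, 10) = -120  ←
  z(0, 10.67) = -117.3
The minimum is at x1 = 2, x2 = 10.

(2, 10)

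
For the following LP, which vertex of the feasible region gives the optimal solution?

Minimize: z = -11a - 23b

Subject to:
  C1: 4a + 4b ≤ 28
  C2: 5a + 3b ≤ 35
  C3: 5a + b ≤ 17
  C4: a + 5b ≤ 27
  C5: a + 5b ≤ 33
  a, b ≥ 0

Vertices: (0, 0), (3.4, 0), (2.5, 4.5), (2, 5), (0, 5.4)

Evaluate the objective at each vertex of the feasible region:
  z(0, 0) = 0
  z(3.4, 0) = -37.4
  z(2.5, 4.5) = -131
  z(2, 5) = -137  ←
  z(0, 5.4) = -124.2
The minimum is at a = 2, b = 5.

(2, 5)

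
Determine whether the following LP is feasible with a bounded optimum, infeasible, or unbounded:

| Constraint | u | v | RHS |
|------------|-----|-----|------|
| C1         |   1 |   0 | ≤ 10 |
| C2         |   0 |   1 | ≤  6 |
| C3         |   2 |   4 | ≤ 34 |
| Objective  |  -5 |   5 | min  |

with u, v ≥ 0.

Feasible with a bounded optimal solution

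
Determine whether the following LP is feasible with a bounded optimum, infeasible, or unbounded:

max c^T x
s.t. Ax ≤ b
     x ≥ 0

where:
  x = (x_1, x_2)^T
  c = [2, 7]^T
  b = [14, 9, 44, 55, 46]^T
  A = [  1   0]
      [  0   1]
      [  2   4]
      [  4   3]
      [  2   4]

Feasible with a bounded optimal solution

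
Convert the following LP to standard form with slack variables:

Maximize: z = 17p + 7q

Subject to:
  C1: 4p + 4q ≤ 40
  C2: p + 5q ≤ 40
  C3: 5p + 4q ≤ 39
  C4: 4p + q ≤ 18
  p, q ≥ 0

max z = 17p + 7q

s.t.
  4p + 4q + s1 = 40
  p + 5q + s2 = 40
  5p + 4q + s3 = 39
  4p + q + s4 = 18
  p, q, s1, s2, s3, s4 ≥ 0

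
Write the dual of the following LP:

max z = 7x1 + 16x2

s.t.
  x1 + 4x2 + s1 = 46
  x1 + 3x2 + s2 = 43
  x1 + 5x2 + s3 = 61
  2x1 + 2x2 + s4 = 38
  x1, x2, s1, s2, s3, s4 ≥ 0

Primal max cᵀx s.t. Ax ≤ b, x ≥ 0  →  Dual min bᵀy s.t. Aᵀy ≥ c, y ≥ 0.

Minimize: z = 46y1 + 43y2 + 61y3 + 38y4

Subject to:
  y1 + y2 + y3 + 2y4 ≥ 7
  4y1 + 3y2 + 5y3 + 2y4 ≥ 16
  y1, y2, y3, y4 ≥ 0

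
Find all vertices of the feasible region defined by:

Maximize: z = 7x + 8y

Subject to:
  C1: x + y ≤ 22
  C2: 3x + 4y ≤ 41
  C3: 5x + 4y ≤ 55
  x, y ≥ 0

(0, 0), (11, 0), (7, 5), (0, 10.25)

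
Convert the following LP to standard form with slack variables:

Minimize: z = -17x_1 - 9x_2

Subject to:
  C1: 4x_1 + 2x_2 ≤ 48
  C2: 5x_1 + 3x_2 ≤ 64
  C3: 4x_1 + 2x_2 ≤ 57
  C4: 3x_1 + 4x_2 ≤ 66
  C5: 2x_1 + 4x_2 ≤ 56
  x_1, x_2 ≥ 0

min z = -17x_1 - 9x_2

s.t.
  4x_1 + 2x_2 + s1 = 48
  5x_1 + 3x_2 + s2 = 64
  4x_1 + 2x_2 + s3 = 57
  3x_1 + 4x_2 + s4 = 66
  2x_1 + 4x_2 + s5 = 56
  x_1, x_2, s1, s2, s3, s4, s5 ≥ 0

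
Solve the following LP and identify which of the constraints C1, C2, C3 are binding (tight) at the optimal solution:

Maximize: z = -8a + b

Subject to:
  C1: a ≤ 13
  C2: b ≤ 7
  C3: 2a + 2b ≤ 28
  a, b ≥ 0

At a = 0, b = 7, compute slack b - a·x for each constraint:
  C1: 13 − 0 = 13  (slack)
  C2: 7 − 7 = 0  (binding)
  C3: 28 − 14 = 14  (slack)

Optimal: a = 0, b = 7
Binding: C2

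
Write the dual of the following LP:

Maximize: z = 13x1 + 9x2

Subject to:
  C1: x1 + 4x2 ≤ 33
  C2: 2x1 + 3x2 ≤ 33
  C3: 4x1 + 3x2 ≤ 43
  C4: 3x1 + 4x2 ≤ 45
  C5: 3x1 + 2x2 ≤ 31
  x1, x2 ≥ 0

Primal max cᵀx s.t. Ax ≤ b, x ≥ 0  →  Dual min bᵀy s.t. Aᵀy ≥ c, y ≥ 0.

Minimize: z = 33y1 + 33y2 + 43y3 + 45y4 + 31y5

Subject to:
  y1 + 2y2 + 4y3 + 3y4 + 3y5 ≥ 13
  4y1 + 3y2 + 3y3 + 4y4 + 2y5 ≥ 9
  y1, y2, y3, y4, y5 ≥ 0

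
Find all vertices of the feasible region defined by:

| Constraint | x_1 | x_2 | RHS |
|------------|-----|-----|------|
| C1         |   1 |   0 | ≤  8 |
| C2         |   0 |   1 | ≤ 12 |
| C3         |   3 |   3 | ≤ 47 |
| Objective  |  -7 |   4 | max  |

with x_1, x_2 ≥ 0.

(0, 0), (8, 0), (8, 7.667), (3.667, 12), (0, 12)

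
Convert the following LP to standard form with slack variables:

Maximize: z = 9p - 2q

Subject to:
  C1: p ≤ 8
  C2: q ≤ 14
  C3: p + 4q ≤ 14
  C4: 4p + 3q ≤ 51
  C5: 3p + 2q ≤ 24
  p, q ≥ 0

max z = 9p - 2q

s.t.
  p + s1 = 8
  q + s2 = 14
  p + 4q + s3 = 14
  4p + 3q + s4 = 51
  3p + 2q + s5 = 24
  p, q, s1, s2, s3, s4, s5 ≥ 0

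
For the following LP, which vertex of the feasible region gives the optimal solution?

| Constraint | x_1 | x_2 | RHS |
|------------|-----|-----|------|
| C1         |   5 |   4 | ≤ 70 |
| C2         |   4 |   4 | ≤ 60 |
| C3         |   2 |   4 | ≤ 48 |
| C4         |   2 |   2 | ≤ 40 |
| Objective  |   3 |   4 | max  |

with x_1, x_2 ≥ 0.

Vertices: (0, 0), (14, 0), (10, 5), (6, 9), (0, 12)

Evaluate the objective at each vertex of the feasible region:
  z(0, 0) = 0
  z(14, 0) = 42
  z(10, 5) = 50
  z(6, 9) = 54  ←
  z(0, 12) = 48
The maximum is at x_1 = 6, x_2 = 9.

(6, 9)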